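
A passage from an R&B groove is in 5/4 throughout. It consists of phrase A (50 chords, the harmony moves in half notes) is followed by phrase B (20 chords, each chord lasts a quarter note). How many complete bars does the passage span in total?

24 bars

A: 50 × 2 = 100 beats = 20 bars.
B: 20 × 1 = 20 beats = 4 bars.
Total: 20 + 4 = 24 bars.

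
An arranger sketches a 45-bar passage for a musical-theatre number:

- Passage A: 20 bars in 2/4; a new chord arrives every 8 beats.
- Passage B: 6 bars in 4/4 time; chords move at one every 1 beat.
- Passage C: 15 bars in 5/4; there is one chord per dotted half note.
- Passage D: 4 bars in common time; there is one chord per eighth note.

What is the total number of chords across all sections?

86 chords

A has 40 beats and chords last 8 each, so 5 chords.
B has 24 beats and chords last 1 each, so 24 chords.
C has 75 beats and chords last 3 each, so 25 chords.
D has 16 beats and chords last 0.5 each, so 32 chords.
Total: 5 + 24 + 25 + 32 = 86.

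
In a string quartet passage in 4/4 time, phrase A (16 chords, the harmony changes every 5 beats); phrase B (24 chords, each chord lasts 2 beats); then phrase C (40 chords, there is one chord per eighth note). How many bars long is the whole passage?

A: 16 × 5 = 80 beats = 20 bars.
B: 24 × 2 = 48 beats = 12 bars.
C: 40 × 0.5 = 20 beats = 5 bars.
Total: 20 + 12 + 5 = 37 bars.

37 bars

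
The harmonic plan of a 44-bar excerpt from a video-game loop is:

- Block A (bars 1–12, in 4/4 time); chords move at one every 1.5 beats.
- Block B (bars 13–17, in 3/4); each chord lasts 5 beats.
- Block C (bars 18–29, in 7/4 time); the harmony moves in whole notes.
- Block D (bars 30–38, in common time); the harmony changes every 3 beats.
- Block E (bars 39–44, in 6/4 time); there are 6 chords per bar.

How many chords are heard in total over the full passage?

104 chords

A: 12·4 = 48 beats, 48/1.5 = 32 chords.
B: 5·3 = 15 beats, 15/5 = 3 chords.
C: 12·7 = 84 beats, 84/4 = 21 chords.
D: 9·4 = 36 beats, 36/3 = 12 chords.
E: 6·6 = 36 beats, 36/1 = 36 chords.
Total: 32 + 3 + 21 + 12 + 36 = 104.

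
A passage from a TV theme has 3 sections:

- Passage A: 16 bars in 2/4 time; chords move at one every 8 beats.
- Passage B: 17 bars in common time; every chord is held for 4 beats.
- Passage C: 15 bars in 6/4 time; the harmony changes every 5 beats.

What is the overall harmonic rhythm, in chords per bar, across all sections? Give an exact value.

A: 16 bars of 2 beats is 32 beats; at 8 beats each that's 4 chords.
B: 17 bars of 4 beats is 68 beats; at 4 beats each that's 17 chords.
C: 15 bars of 6 beats is 90 beats; at 5 beats each that's 18 chords.
Overall: 39 chords over 48 bars → 39/48 = 13/16 chords per bar.

13/16 chords per bar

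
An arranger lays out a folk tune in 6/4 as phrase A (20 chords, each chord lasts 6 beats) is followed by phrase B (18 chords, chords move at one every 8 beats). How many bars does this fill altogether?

44 bars

A: 20 × 6 = 120 beats = 20 bars.
B: 18 × 8 = 144 beats = 24 bars.
Total: 20 + 24 = 44 bars.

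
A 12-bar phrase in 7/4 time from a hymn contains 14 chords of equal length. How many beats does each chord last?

12 bars × 7 beats/bar = 84 beats total.
84 beats ÷ 14 chords = 6 beats per chord.

6 beats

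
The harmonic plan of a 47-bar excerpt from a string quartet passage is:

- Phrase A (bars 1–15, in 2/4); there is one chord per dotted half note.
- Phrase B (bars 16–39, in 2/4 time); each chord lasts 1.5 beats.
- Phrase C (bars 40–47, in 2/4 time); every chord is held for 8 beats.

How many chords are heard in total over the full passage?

44 chords

A has 30 beats and chords last 3 each, so 10 chords.
B has 48 beats and chords last 1.5 each, so 32 chords.
C has 16 beats and chords last 8 each, so 2 chords.
Total: 10 + 32 + 2 = 44.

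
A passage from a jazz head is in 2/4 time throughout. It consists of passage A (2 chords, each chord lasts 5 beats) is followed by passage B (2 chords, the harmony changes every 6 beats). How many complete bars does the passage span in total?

A: 2 × 5 = 10 beats = 5 bars.
B: 2 × 6 = 12 beats = 6 bars.
Total: 5 + 6 = 11 bars.

11 bars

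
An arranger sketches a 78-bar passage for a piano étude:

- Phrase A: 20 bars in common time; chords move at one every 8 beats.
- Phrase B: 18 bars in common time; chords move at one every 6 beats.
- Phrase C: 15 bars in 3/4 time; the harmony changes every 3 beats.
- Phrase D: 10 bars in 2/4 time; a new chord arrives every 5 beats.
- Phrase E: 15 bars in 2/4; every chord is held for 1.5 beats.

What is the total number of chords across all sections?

61 chords

A: 20·4 = 80 beats, 80/8 = 10 chords.
B: 18·4 = 72 beats, 72/6 = 12 chords.
C: 15·3 = 45 beats, 45/3 = 15 chords.
D: 10·2 = 20 beats, 20/5 = 4 chords.
E: 15·2 = 30 beats, 30/1.5 = 20 chords.
Total: 10 + 12 + 15 + 4 + 20 = 61.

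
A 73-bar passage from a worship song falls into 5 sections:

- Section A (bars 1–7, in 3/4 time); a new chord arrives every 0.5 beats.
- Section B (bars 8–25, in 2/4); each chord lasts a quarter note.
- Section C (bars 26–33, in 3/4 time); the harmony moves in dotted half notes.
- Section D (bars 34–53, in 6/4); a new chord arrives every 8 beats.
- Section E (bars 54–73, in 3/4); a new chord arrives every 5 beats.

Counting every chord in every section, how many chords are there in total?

113 chords

A: 7·3 = 21 beats, 21/0.5 = 42 chords.
B: 18·2 = 36 beats, 36/1 = 36 chords.
C: 8·3 = 24 beats, 24/3 = 8 chords.
D: 20·6 = 120 beats, 120/8 = 15 chords.
E: 20·3 = 60 beats, 60/5 = 12 chords.
Total: 42 + 36 + 8 + 15 + 12 = 113.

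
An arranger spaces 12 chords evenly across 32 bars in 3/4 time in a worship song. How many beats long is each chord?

8 beats

32 bars × 3 beats/bar = 96 beats total.
96 beats ÷ 12 chords = 8 beats per chord.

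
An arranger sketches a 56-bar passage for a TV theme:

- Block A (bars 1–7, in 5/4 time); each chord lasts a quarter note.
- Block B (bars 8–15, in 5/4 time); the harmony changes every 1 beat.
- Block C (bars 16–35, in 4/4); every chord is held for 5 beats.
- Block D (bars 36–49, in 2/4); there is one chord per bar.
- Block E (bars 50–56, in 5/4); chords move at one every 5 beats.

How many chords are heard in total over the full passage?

A has 35 beats and chords last 1 each, so 35 chords.
B has 40 beats and chords last 1 each, so 40 chords.
C has 80 beats and chords last 5 each, so 16 chords.
D has 28 beats and chords last 2 each, so 14 chords.
E has 35 beats and chords last 5 each, so 7 chords.
Total: 35 + 40 + 16 + 14 + 7 = 112.

112 chords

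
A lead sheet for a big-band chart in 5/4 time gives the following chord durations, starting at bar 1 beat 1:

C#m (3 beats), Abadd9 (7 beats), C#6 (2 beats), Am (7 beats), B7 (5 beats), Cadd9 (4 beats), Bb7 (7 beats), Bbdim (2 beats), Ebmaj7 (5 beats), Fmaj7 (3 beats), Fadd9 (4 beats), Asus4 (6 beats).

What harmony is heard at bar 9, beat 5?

Fmaj7

Beat 5 of bar 9 is beat (9−1)×5 + 5 = 45 overall.
Running totals: C#m ends at 3, Abadd9 ends at 10, C#6 ends at 12, Am ends at 19, B7 ends at 24, Cadd9 ends at 28, Bb7 ends at 35, Bbdim ends at 37, Ebmaj7 ends at 42, Fmaj7 ends at 45.
Beat 45 falls within Fmaj7.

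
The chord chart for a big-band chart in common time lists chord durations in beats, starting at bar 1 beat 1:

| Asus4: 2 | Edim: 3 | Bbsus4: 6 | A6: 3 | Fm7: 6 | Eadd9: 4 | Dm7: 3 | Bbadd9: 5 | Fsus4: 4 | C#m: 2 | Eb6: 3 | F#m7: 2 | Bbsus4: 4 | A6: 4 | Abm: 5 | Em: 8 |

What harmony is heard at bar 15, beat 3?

Beat 3 of bar 15 is beat (15−1)×4 + 3 = 59 overall.
Running totals: Asus4 ends at 2, Edim ends at 5, Bbsus4 ends at 11, A6 ends at 14, Fm7 ends at 20, Eadd9 ends at 24, Dm7 ends at 27, Bbadd9 ends at 32, Fsus4 ends at 36, C#m ends at 38, Eb6 ends at 41, F#m7 ends at 43, Bbsus4 ends at 47, A6 ends at 51, Abm ends at 56, Em ends at 64.
Beat 59 falls within Em.

Em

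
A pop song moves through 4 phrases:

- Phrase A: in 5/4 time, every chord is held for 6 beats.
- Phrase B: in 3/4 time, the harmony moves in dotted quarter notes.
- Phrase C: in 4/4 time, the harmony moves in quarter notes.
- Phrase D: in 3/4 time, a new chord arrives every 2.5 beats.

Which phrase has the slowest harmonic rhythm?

A: 5 beats/bar ÷ 6 beats/chord = 5/6 chords/bar.
B: 3 beats/bar ÷ 1.5 beats/chord = 2 chords/bar.
C: 4 beats/bar ÷ 1 beat/chord = 4 chords/bar.
D: 3 beats/bar ÷ 2.5 beats/chord = 1.2 chords/bar.
Slowest is A at 5/6 chords/bar.

Phrase A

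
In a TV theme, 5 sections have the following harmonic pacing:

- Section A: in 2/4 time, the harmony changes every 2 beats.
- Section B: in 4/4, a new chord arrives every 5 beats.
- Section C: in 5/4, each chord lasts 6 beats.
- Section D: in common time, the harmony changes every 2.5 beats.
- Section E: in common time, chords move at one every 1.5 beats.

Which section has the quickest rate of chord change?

A: 2 beats/bar ÷ 2 beats/chord = 1 chord/bar.
B: 4 beats/bar ÷ 5 beats/chord = 0.8 chords/bar.
C: 5 beats/bar ÷ 6 beats/chord = 5/6 chords/bar.
D: 4 beats/bar ÷ 2.5 beats/chord = 1.6 chords/bar.
E: 4 beats/bar ÷ 1.5 beats/chord = 8/3 chords/bar.
Fastest is E at 8/3 chords/bar.

Section E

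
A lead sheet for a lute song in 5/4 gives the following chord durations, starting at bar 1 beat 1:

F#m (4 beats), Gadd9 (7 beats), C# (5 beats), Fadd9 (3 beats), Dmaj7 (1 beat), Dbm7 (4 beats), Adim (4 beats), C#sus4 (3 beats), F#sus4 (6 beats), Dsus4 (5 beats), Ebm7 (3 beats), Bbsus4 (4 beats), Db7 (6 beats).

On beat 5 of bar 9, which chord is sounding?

Ebm7

Beat 5 of bar 9 is beat (9−1)×5 + 5 = 45 overall.
Running totals: F#m ends at 4, Gadd9 ends at 11, C# ends at 16, Fadd9 ends at 19, Dmaj7 ends at 20, Dbm7 ends at 24, Adim ends at 28, C#sus4 ends at 31, F#sus4 ends at 37, Dsus4 ends at 42, Ebm7 ends at 45.
Beat 45 falls within Ebm7.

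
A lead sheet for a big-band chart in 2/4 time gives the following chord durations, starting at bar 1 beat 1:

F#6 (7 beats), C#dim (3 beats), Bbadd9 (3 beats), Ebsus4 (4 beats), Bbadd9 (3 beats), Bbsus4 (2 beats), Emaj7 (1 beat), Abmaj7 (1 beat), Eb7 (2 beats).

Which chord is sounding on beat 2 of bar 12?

Beat 2 of bar 12 is beat (12−1)×2 + 2 = 24 overall.
Running totals: F#6 ends at 7, C#dim ends at 10, Bbadd9 ends at 13, Ebsus4 ends at 17, Bbadd9 ends at 20, Bbsus4 ends at 22, Emaj7 ends at 23, Abmaj7 ends at 24.
Beat 24 falls within Abmaj7.

Abmaj7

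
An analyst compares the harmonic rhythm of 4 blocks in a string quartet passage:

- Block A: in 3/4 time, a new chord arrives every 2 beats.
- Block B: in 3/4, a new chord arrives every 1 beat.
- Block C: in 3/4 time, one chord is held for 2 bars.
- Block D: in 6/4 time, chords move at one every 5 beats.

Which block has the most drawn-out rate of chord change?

A: 3/2 = 1.5 chords/bar.
B: 3/1 = 3 chords/bar.
C: 3/6 = 0.5 chords/bar.
D: 6/5 = 1.2 chords/bar.
Slowest is C at 0.5 chords/bar.

Block C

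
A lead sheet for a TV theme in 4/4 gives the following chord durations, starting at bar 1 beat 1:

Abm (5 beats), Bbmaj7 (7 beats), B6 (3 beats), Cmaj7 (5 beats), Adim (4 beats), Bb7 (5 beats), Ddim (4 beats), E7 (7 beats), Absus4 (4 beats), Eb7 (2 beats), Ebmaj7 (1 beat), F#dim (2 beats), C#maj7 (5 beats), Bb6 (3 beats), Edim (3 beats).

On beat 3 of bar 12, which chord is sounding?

Ebmaj7

Beat 3 of bar 12 is beat (12−1)×4 + 3 = 47 overall.
Running totals: Abm ends at 5, Bbmaj7 ends at 12, B6 ends at 15, Cmaj7 ends at 20, Adim ends at 24, Bb7 ends at 29, Ddim ends at 33, E7 ends at 40, Absus4 ends at 44, Eb7 ends at 46, Ebmaj7 ends at 47.
Beat 47 falls within Ebmaj7.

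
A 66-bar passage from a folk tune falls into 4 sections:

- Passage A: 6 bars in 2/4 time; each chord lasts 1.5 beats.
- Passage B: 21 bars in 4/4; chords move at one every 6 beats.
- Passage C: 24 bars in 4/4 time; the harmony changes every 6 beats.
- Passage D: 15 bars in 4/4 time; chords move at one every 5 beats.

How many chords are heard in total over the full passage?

50 chords

A: 6·2 = 12 beats, 12/1.5 = 8 chords.
B: 21·4 = 84 beats, 84/6 = 14 chords.
C: 24·4 = 96 beats, 96/6 = 16 chords.
D: 15·4 = 60 beats, 60/5 = 12 chords.
Total: 8 + 14 + 16 + 12 = 50.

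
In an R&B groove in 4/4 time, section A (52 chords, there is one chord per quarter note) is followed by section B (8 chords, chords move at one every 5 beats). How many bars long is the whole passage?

A: 52 × 1 = 52 beats = 13 bars.
B: 8 × 5 = 40 beats = 10 bars.
Total: 13 + 10 = 23 bars.

23 bars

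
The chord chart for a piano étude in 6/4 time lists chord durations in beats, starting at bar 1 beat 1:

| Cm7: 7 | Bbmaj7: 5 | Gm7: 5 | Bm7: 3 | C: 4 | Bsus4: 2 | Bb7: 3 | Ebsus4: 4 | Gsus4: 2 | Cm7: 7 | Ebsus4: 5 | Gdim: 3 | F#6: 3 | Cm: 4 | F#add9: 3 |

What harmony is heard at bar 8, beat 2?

Beat 2 of bar 8 is beat (8−1)×6 + 2 = 44 overall.
Running totals: Cm7 ends at 7, Bbmaj7 ends at 12, Gm7 ends at 17, Bm7 ends at 20, C ends at 24, Bsus4 ends at 26, Bb7 ends at 29, Ebsus4 ends at 33, Gsus4 ends at 35, Cm7 ends at 42, Ebsus4 ends at 47.
Beat 44 falls within Ebsus4.

Ebsus4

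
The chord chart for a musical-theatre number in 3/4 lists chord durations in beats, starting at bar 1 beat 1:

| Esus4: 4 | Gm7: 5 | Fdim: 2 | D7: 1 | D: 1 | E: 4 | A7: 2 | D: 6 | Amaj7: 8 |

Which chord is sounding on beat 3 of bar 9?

Amaj7

Beat 3 of bar 9 is beat (9−1)×3 + 3 = 27 overall.
Running totals: Esus4 ends at 4, Gm7 ends at 9, Fdim ends at 11, D7 ends at 12, D ends at 13, E ends at 17, A7 ends at 19, D ends at 25, Amaj7 ends at 33.
Beat 27 falls within Amaj7.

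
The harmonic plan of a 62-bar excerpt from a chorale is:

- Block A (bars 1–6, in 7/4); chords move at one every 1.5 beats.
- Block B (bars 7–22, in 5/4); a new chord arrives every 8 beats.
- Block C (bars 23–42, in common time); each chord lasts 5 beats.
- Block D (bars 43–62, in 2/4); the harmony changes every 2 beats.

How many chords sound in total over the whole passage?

A: 6 bars × 7 beats = 42 beats; 1.5 beats/chord → 28 chords.
B: 16 bars × 5 beats = 80 beats; 8 beats/chord → 10 chords.
C: 20 bars × 4 beats = 80 beats; 5 beats/chord → 16 chords.
D: 20 bars × 2 beats = 40 beats; 2 beats/chord → 20 chords.
Total: 28 + 10 + 16 + 20 = 74.

74 chords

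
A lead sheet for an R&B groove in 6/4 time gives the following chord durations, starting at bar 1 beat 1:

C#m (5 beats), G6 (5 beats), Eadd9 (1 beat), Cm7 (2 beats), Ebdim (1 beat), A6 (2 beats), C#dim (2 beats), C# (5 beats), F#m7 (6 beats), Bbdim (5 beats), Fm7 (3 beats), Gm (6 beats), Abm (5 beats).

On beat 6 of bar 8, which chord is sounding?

Abm

Beat 6 of bar 8 is beat (8−1)×6 + 6 = 48 overall.
Running totals: C#m ends at 5, G6 ends at 10, Eadd9 ends at 11, Cm7 ends at 13, Ebdim ends at 14, A6 ends at 16, C#dim ends at 18, C# ends at 23, F#m7 ends at 29, Bbdim ends at 34, Fm7 ends at 37, Gm ends at 43, Abm ends at 48.
Beat 48 falls within Abm.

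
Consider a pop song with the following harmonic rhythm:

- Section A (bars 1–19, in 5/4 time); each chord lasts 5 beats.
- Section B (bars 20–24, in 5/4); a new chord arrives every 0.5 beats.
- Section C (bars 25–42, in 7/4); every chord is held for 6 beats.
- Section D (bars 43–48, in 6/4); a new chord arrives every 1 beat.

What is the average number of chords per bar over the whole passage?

2.625 chords per bar

A: 19 × 5 = 95 beats ÷ 5 = 19 chords.
B: 5 × 5 = 25 beats ÷ 0.5 = 50 chords.
C: 18 × 7 = 126 beats ÷ 6 = 21 chords.
D: 6 × 6 = 36 beats ÷ 1 = 36 chords.
Overall: 126 chords over 48 bars → 126/48 = 2.625 chords per bar.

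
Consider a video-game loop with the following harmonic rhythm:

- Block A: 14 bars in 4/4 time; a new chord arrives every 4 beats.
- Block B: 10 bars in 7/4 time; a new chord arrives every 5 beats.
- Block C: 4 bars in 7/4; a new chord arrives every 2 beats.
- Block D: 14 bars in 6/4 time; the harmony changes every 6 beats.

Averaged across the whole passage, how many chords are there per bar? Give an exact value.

A: 14 × 4 = 56 beats ÷ 4 = 14 chords.
B: 10 × 7 = 70 beats ÷ 5 = 14 chords.
C: 4 × 7 = 28 beats ÷ 2 = 14 chords.
D: 14 × 6 = 84 beats ÷ 6 = 14 chords.
Overall: 56 chords over 42 bars → 56/42 = 4/3 chords per bar.

4/3 chords per bar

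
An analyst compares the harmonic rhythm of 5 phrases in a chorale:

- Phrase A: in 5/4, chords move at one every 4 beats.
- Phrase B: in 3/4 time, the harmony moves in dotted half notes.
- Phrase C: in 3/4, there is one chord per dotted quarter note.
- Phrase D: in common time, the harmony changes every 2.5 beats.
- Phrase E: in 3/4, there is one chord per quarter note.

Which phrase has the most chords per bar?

Phrase E

A: 5 beats/bar ÷ 4 beats/chord = 1.25 chords/bar.
B: 3 beats/bar ÷ 3 beats/chord = 1 chord/bar.
C: 3 beats/bar ÷ 1.5 beats/chord = 2 chords/bar.
D: 4 beats/bar ÷ 2.5 beats/chord = 1.6 chords/bar.
E: 3 beats/bar ÷ 1 beat/chord = 3 chords/bar.
Fastest is E at 3 chords/bar.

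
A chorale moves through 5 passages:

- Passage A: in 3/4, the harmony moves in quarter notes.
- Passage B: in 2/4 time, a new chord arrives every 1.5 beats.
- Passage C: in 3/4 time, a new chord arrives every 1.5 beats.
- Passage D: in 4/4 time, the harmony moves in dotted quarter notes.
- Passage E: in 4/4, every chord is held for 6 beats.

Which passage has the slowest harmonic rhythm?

Passage E

A: 3 beats/bar ÷ 1 beat/chord = 3 chords/bar.
B: 2 beats/bar ÷ 1.5 beats/chord = 4/3 chords/bar.
C: 3 beats/bar ÷ 1.5 beats/chord = 2 chords/bar.
D: 4 beats/bar ÷ 1.5 beats/chord = 8/3 chords/bar.
E: 4 beats/bar ÷ 6 beats/chord = 2/3 chords/bar.
Slowest is E at 2/3 chords/bar.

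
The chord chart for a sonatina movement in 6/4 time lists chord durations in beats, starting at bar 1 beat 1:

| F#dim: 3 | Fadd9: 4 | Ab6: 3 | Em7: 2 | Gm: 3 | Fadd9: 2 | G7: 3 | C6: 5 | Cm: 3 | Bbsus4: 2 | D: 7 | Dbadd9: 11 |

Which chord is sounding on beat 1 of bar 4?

G7

Beat 1 of bar 4 is beat (4−1)×6 + 1 = 19 overall.
Running totals: F#dim ends at 3, Fadd9 ends at 7, Ab6 ends at 10, Em7 ends at 12, Gm ends at 15, Fadd9 ends at 17, G7 ends at 20.
Beat 19 falls within G7.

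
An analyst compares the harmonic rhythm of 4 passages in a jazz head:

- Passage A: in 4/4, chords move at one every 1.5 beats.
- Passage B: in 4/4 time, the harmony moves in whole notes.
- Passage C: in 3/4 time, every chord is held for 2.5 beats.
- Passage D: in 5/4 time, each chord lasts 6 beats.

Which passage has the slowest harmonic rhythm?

A: 4 beats/bar ÷ 1.5 beats/chord = 8/3 chords/bar.
B: 4 beats/bar ÷ 4 beats/chord = 1 chord/bar.
C: 3 beats/bar ÷ 2.5 beats/chord = 1.2 chords/bar.
D: 5 beats/bar ÷ 6 beats/chord = 5/6 chords/bar.
Slowest is D at 5/6 chords/bar.

Passage D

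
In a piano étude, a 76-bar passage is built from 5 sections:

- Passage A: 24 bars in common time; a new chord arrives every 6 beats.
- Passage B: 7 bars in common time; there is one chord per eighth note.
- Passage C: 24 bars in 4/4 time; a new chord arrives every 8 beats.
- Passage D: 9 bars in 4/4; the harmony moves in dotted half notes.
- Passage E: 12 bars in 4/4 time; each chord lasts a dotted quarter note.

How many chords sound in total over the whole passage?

128 chords

A: 24 bars × 4 beats = 96 beats; 6 beats/chord → 16 chords.
B: 7 bars × 4 beats = 28 beats; 0.5 beats/chord → 56 chords.
C: 24 bars × 4 beats = 96 beats; 8 beats/chord → 12 chords.
D: 9 bars × 4 beats = 36 beats; 3 beats/chord → 12 chords.
E: 12 bars × 4 beats = 48 beats; 1.5 beats/chord → 32 chords.
Total: 16 + 56 + 12 + 12 + 32 = 128.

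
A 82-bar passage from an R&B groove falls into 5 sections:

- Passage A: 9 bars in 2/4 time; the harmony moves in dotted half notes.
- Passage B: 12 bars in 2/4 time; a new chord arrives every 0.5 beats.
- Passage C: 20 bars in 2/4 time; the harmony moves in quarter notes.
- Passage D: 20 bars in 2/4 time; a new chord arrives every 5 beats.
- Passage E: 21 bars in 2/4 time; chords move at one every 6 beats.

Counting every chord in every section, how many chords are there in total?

A: 9 bars × 2 beats = 18 beats; 3 beats/chord → 6 chords.
B: 12 bars × 2 beats = 24 beats; 0.5 beats/chord → 48 chords.
C: 20 bars × 2 beats = 40 beats; 1 beat/chord → 40 chords.
D: 20 bars × 2 beats = 40 beats; 5 beats/chord → 8 chords.
E: 21 bars × 2 beats = 42 beats; 6 beats/chord → 7 chords.
Total: 6 + 48 + 40 + 8 + 7 = 109.

109 chords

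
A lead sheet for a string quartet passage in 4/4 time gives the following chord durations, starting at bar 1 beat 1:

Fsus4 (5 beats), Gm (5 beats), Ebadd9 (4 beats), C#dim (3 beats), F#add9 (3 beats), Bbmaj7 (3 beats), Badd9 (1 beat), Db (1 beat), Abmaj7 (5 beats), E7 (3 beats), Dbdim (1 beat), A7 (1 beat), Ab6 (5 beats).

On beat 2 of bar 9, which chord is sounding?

Beat 2 of bar 9 is beat (9−1)×4 + 2 = 34 overall.
Running totals: Fsus4 ends at 5, Gm ends at 10, Ebadd9 ends at 14, C#dim ends at 17, F#add9 ends at 20, Bbmaj7 ends at 23, Badd9 ends at 24, Db ends at 25, Abmaj7 ends at 30, E7 ends at 33, Dbdim ends at 34.
Beat 34 falls within Dbdim.

Dbdim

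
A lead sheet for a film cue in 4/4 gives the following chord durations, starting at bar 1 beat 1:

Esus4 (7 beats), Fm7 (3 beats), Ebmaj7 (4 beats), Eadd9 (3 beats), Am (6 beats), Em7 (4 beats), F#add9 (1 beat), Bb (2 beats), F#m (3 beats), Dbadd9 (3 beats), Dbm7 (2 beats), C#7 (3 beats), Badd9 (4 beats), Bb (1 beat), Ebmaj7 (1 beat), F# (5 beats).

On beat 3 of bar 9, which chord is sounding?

Dbadd9

Beat 3 of bar 9 is beat (9−1)×4 + 3 = 35 overall.
Running totals: Esus4 ends at 7, Fm7 ends at 10, Ebmaj7 ends at 14, Eadd9 ends at 17, Am ends at 23, Em7 ends at 27, F#add9 ends at 28, Bb ends at 30, F#m ends at 33, Dbadd9 ends at 36.
Beat 35 falls within Dbadd9.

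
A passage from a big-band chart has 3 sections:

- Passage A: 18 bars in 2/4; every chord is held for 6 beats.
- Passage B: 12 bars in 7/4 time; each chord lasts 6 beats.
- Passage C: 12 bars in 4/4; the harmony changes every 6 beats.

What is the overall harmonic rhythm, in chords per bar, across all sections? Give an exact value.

2/3 chords per bar

A: 18 × 2 = 36 beats ÷ 6 = 6 chords.
B: 12 × 7 = 84 beats ÷ 6 = 14 chords.
C: 12 × 4 = 48 beats ÷ 6 = 8 chords.
Overall: 28 chords over 42 bars → 28/42 = 2/3 chords per bar.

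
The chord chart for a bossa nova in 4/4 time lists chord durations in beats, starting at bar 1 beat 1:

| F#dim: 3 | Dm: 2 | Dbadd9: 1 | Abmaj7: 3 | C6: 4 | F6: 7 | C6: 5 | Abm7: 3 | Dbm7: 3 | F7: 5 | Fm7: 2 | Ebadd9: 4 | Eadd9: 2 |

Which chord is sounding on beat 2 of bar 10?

Beat 2 of bar 10 is beat (10−1)×4 + 2 = 38 overall.
Running totals: F#dim ends at 3, Dm ends at 5, Dbadd9 ends at 6, Abmaj7 ends at 9, C6 ends at 13, F6 ends at 20, C6 ends at 25, Abm7 ends at 28, Dbm7 ends at 31, F7 ends at 36, Fm7 ends at 38.
Beat 38 falls within Fm7.

Fm7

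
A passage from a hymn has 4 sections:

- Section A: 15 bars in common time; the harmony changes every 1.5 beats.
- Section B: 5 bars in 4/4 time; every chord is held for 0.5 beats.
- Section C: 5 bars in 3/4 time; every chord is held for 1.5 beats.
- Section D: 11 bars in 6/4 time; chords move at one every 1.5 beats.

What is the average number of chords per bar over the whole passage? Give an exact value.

A: 15 bars of 4 beats is 60 beats; at 1.5 beats each that's 40 chords.
B: 5 bars of 4 beats is 20 beats; at 0.5 beats each that's 40 chords.
C: 5 bars of 3 beats is 15 beats; at 1.5 beats each that's 10 chords.
D: 11 bars of 6 beats is 66 beats; at 1.5 beats each that's 44 chords.
Overall: 134 chords over 36 bars → 134/36 = 67/18 chords per bar.

67/18 chords per bar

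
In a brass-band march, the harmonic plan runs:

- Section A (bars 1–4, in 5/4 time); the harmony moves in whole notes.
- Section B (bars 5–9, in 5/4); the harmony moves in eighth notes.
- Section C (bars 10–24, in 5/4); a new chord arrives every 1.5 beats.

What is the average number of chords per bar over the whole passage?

A: 4 bars of 5 beats is 20 beats; at 4 beats each that's 5 chords.
B: 5 bars of 5 beats is 25 beats; at 0.5 beats each that's 50 chords.
C: 15 bars of 5 beats is 75 beats; at 1.5 beats each that's 50 chords.
Overall: 105 chords over 24 bars → 105/24 = 4.375 chords per bar.

4.375 chords per bar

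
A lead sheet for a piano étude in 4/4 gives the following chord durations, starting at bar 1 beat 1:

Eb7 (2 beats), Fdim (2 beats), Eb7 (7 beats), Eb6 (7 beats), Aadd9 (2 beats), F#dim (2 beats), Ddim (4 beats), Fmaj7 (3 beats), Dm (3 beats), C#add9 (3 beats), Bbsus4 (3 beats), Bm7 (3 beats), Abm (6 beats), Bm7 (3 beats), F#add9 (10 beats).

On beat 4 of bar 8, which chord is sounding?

Beat 4 of bar 8 is beat (8−1)×4 + 4 = 32 overall.
Running totals: Eb7 ends at 2, Fdim ends at 4, Eb7 ends at 11, Eb6 ends at 18, Aadd9 ends at 20, F#dim ends at 22, Ddim ends at 26, Fmaj7 ends at 29, Dm ends at 32.
Beat 32 falls within Dm.

Dm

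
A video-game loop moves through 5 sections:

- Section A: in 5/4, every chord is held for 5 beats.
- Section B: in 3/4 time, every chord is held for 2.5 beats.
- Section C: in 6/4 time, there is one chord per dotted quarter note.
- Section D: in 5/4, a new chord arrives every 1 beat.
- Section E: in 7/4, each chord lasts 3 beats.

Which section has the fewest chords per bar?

Section A

A: 5 beats/bar ÷ 5 beats/chord = 1 chord/bar.
B: 3 beats/bar ÷ 2.5 beats/chord = 1.2 chords/bar.
C: 6 beats/bar ÷ 1.5 beats/chord = 4 chords/bar.
D: 5 beats/bar ÷ 1 beat/chord = 5 chords/bar.
E: 7 beats/bar ÷ 3 beats/chord = 7/3 chords/bar.
Slowest is A at 1 chords/bar.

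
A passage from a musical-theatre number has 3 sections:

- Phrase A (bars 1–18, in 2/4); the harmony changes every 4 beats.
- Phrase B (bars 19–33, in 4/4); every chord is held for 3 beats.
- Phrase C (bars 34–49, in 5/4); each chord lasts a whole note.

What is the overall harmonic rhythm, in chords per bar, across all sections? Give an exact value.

A: 18 bars of 2 beats is 36 beats; at 4 beats each that's 9 chords.
B: 15 bars of 4 beats is 60 beats; at 3 beats each that's 20 chords.
C: 16 bars of 5 beats is 80 beats; at 4 beats each that's 20 chords.
Overall: 49 chords over 49 bars → 49/49 = 1 chords per bar.

1 chords per bar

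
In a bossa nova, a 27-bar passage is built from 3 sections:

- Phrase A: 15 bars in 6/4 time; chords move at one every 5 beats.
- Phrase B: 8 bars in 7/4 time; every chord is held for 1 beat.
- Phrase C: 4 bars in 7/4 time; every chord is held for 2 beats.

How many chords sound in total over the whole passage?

A: 15·6 = 90 beats, 90/5 = 18 chords.
B: 8·7 = 56 beats, 56/1 = 56 chords.
C: 4·7 = 28 beats, 28/2 = 14 chords.
Total: 18 + 56 + 14 = 88.

88 chords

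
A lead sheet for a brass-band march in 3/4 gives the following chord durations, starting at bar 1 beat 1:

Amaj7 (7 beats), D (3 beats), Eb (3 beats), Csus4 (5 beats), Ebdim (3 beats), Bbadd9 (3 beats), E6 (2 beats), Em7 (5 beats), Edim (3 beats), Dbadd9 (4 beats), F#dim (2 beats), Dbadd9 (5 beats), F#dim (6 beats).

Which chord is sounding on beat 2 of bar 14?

Dbadd9

Beat 2 of bar 14 is beat (14−1)×3 + 2 = 41 overall.
Running totals: Amaj7 ends at 7, D ends at 10, Eb ends at 13, Csus4 ends at 18, Ebdim ends at 21, Bbadd9 ends at 24, E6 ends at 26, Em7 ends at 31, Edim ends at 34, Dbadd9 ends at 38, F#dim ends at 40, Dbadd9 ends at 45.
Beat 41 falls within Dbadd9.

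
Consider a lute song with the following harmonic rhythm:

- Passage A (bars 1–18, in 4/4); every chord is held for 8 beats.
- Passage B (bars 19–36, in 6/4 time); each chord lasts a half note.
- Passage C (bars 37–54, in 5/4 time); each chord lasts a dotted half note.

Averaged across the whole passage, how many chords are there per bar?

31/18 chords per bar

A: 18 bars of 4 beats is 72 beats; at 8 beats each that's 9 chords.
B: 18 bars of 6 beats is 108 beats; at 2 beats each that's 54 chords.
C: 18 bars of 5 beats is 90 beats; at 3 beats each that's 30 chords.
Overall: 93 chords over 54 bars → 93/54 = 31/18 chords per bar.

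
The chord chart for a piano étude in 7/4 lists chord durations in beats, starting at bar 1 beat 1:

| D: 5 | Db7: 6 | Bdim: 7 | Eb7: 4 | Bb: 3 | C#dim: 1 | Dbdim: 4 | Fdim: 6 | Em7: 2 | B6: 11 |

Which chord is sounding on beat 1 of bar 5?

Dbdim

Beat 1 of bar 5 is beat (5−1)×7 + 1 = 29 overall.
Running totals: D ends at 5, Db7 ends at 11, Bdim ends at 18, Eb7 ends at 22, Bb ends at 25, C#dim ends at 26, Dbdim ends at 30.
Beat 29 falls within Dbdim.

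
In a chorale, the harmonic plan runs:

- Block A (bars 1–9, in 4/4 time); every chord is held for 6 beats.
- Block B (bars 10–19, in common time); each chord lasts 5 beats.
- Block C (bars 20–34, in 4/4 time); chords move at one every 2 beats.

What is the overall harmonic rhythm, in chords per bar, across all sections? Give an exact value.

A: 9 bars of 4 beats is 36 beats; at 6 beats each that's 6 chords.
B: 10 bars of 4 beats is 40 beats; at 5 beats each that's 8 chords.
C: 15 bars of 4 beats is 60 beats; at 2 beats each that's 30 chords.
Overall: 44 chords over 34 bars → 44/34 = 22/17 chords per bar.

22/17 chords per bar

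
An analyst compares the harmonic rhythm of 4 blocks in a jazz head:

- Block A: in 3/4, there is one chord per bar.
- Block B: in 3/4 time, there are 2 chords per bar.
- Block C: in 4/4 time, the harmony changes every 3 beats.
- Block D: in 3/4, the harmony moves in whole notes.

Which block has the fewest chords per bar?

Block D

A: each chord is 3 beats in 3/4, so 1 per bar.
B: each chord is 1.5 beats in 3/4, so 2 per bar.
C: each chord is 3 beats in 4/4, so 4/3 per bar.
D: each chord is 4 beats in 3/4, so 0.75 per bar.
Slowest is D at 0.75 chords/bar.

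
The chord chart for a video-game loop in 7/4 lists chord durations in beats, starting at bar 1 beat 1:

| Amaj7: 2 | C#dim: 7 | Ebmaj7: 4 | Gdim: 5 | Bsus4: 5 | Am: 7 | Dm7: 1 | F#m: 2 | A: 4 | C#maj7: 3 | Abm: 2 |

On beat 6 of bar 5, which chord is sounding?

A

Beat 6 of bar 5 is beat (5−1)×7 + 6 = 34 overall.
Running totals: Amaj7 ends at 2, C#dim ends at 9, Ebmaj7 ends at 13, Gdim ends at 18, Bsus4 ends at 23, Am ends at 30, Dm7 ends at 31, F#m ends at 33, A ends at 37.
Beat 34 falls within A.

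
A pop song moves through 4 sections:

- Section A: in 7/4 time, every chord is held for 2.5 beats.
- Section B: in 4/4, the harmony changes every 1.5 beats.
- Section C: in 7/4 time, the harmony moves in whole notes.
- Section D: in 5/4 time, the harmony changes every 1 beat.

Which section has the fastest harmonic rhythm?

Section D

A: 7 beats/bar ÷ 2.5 beats/chord = 2.8 chords/bar.
B: 4 beats/bar ÷ 1.5 beats/chord = 8/3 chords/bar.
C: 7 beats/bar ÷ 4 beats/chord = 1.75 chords/bar.
D: 5 beats/bar ÷ 1 beat/chord = 5 chords/bar.
Fastest is D at 5 chords/bar.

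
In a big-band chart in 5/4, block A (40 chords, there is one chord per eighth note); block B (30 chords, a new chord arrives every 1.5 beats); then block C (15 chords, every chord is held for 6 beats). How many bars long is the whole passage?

A: 40 × 0.5 = 20 beats = 4 bars.
B: 30 × 1.5 = 45 beats = 9 bars.
C: 15 × 6 = 90 beats = 18 bars.
Total: 4 + 9 + 18 = 31 bars.

31 bars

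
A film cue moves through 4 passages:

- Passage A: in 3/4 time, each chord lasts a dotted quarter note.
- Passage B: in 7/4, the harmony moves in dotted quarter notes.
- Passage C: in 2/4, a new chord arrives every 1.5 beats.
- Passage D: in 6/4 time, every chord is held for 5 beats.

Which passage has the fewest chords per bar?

Passage D

A: each chord is 1.5 beats in 3/4, so 2 per bar.
B: each chord is 1.5 beats in 7/4, so 14/3 per bar.
C: each chord is 1.5 beats in 2/4, so 4/3 per bar.
D: each chord is 5 beats in 6/4, so 1.2 per bar.
Slowest is D at 1.2 chords/bar.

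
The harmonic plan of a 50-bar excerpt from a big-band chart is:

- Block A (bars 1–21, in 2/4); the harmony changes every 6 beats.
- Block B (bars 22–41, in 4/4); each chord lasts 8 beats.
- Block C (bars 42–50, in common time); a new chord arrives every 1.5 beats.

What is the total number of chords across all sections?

41 chords

A has 42 beats and chords last 6 each, so 7 chords.
B has 80 beats and chords last 8 each, so 10 chords.
C has 36 beats and chords last 1.5 each, so 24 chords.
Total: 7 + 10 + 24 = 41.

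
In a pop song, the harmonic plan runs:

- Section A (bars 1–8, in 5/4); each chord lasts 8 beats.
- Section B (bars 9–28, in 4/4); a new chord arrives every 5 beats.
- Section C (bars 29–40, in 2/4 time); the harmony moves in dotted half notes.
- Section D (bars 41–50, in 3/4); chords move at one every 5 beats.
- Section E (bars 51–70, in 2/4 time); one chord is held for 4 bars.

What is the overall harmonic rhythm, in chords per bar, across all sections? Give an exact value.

4/7 chords per bar

A: 8 bars of 5 beats is 40 beats; at 8 beats each that's 5 chords.
B: 20 bars of 4 beats is 80 beats; at 5 beats each that's 16 chords.
C: 12 bars of 2 beats is 24 beats; at 3 beats each that's 8 chords.
D: 10 bars of 3 beats is 30 beats; at 5 beats each that's 6 chords.
E: 20 bars of 2 beats is 40 beats; at 8 beats each that's 5 chords.
Overall: 40 chords over 70 bars → 40/70 = 4/7 chords per bar.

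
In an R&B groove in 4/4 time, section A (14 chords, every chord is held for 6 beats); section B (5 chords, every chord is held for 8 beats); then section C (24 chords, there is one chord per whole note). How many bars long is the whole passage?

55 bars

A: 14 × 6 = 84 beats = 21 bars.
B: 5 × 8 = 40 beats = 10 bars.
C: 24 × 4 = 96 beats = 24 bars.
Total: 21 + 10 + 24 = 55 bars.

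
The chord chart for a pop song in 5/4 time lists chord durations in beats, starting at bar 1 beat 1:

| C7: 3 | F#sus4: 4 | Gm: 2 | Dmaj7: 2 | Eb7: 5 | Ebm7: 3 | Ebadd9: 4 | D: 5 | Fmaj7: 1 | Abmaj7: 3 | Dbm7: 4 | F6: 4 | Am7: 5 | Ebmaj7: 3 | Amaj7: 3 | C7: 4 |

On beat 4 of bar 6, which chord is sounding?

Beat 4 of bar 6 is beat (6−1)×5 + 4 = 29 overall.
Running totals: C7 ends at 3, F#sus4 ends at 7, Gm ends at 9, Dmaj7 ends at 11, Eb7 ends at 16, Ebm7 ends at 19, Ebadd9 ends at 23, D ends at 28, Fmaj7 ends at 29.
Beat 29 falls within Fmaj7.

Fmaj7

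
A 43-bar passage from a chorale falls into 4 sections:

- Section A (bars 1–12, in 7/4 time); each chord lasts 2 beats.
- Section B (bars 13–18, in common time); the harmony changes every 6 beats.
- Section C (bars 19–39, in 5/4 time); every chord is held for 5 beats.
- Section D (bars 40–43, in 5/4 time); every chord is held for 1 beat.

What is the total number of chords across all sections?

87 chords

A has 84 beats and chords last 2 each, so 42 chords.
B has 24 beats and chords last 6 each, so 4 chords.
C has 105 beats and chords last 5 each, so 21 chords.
D has 20 beats and chords last 1 each, so 20 chords.
Total: 42 + 4 + 21 + 20 = 87.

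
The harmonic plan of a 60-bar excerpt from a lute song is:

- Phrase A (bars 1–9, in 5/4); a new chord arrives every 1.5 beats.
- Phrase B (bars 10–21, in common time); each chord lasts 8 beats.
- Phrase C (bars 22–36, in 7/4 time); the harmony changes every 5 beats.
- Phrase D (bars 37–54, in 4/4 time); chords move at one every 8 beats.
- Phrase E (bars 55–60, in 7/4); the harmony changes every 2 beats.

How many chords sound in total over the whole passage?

87 chords

A has 45 beats and chords last 1.5 each, so 30 chords.
B has 48 beats and chords last 8 each, so 6 chords.
C has 105 beats and chords last 5 each, so 21 chords.
D has 72 beats and chords last 8 each, so 9 chords.
E has 42 beats and chords last 2 each, so 21 chords.
Total: 30 + 6 + 21 + 9 + 21 = 87.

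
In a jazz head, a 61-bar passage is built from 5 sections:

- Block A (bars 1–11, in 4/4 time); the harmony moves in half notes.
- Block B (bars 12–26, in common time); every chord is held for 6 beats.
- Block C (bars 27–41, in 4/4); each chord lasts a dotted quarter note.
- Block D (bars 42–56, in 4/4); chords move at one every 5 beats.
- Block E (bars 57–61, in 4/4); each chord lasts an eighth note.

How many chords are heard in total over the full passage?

124 chords

A: 11·4 = 44 beats, 44/2 = 22 chords.
B: 15·4 = 60 beats, 60/6 = 10 chords.
C: 15·4 = 60 beats, 60/1.5 = 40 chords.
D: 15·4 = 60 beats, 60/5 = 12 chords.
E: 5·4 = 20 beats, 20/0.5 = 40 chords.
Total: 22 + 10 + 40 + 12 + 40 = 124.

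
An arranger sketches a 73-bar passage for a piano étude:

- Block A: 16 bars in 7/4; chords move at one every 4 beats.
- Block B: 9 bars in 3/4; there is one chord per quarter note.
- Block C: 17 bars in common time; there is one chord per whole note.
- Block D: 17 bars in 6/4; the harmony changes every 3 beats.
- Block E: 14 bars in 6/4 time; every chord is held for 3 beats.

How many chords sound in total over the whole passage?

134 chords

A: 16 bars × 7 beats = 112 beats; 4 beats/chord → 28 chords.
B: 9 bars × 3 beats = 27 beats; 1 beat/chord → 27 chords.
C: 17 bars × 4 beats = 68 beats; 4 beats/chord → 17 chords.
D: 17 bars × 6 beats = 102 beats; 3 beats/chord → 34 chords.
E: 14 bars × 6 beats = 84 beats; 3 beats/chord → 28 chords.
Total: 28 + 27 + 17 + 34 + 28 = 134.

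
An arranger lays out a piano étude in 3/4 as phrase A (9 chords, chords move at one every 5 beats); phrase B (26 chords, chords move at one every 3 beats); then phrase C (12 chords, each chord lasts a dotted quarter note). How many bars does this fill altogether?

A: 9 × 5 = 45 beats = 15 bars.
B: 26 × 3 = 78 beats = 26 bars.
C: 12 × 1.5 = 18 beats = 6 bars.
Total: 15 + 26 + 6 = 47 bars.

47 bars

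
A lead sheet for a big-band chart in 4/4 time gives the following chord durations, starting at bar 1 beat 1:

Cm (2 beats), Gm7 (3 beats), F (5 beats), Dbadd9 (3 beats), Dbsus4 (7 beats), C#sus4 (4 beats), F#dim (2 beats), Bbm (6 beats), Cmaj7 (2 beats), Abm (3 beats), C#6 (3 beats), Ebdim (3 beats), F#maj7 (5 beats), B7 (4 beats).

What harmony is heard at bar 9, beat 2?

Beat 2 of bar 9 is beat (9−1)×4 + 2 = 34 overall.
Running totals: Cm ends at 2, Gm7 ends at 5, F ends at 10, Dbadd9 ends at 13, Dbsus4 ends at 20, C#sus4 ends at 24, F#dim ends at 26, Bbm ends at 32, Cmaj7 ends at 34.
Beat 34 falls within Cmaj7.

Cmaj7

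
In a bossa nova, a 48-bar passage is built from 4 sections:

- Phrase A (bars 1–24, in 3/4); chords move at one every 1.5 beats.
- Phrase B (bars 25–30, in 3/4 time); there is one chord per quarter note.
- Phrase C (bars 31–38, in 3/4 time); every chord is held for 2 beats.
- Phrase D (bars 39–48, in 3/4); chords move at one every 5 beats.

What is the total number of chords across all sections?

84 chords

A has 72 beats and chords last 1.5 each, so 48 chords.
B has 18 beats and chords last 1 each, so 18 chords.
C has 24 beats and chords last 2 each, so 12 chords.
D has 30 beats and chords last 5 each, so 6 chords.
Total: 48 + 18 + 12 + 6 = 84.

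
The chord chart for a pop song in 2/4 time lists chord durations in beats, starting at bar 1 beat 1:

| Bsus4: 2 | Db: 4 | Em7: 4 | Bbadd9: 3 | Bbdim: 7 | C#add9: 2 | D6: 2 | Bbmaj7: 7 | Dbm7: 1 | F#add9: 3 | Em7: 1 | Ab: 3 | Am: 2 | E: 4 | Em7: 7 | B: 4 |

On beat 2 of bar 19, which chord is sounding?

Ab

Beat 2 of bar 19 is beat (19−1)×2 + 2 = 38 overall.
Running totals: Bsus4 ends at 2, Db ends at 6, Em7 ends at 10, Bbadd9 ends at 13, Bbdim ends at 20, C#add9 ends at 22, D6 ends at 24, Bbmaj7 ends at 31, Dbm7 ends at 32, F#add9 ends at 35, Em7 ends at 36, Ab ends at 39.
Beat 38 falls within Ab.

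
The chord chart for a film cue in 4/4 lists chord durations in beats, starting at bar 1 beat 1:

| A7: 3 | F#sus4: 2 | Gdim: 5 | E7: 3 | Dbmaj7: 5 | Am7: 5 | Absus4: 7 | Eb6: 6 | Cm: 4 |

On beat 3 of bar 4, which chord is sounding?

Beat 3 of bar 4 is beat (4−1)×4 + 3 = 15 overall.
Running totals: A7 ends at 3, F#sus4 ends at 5, Gdim ends at 10, E7 ends at 13, Dbmaj7 ends at 18.
Beat 15 falls within Dbmaj7.

Dbmaj7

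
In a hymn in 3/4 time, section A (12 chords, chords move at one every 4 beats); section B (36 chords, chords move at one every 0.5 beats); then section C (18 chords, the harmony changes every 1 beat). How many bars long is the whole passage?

A: 12 × 4 = 48 beats = 16 bars.
B: 36 × 0.5 = 18 beats = 6 bars.
C: 18 × 1 = 18 beats = 6 bars.
Total: 16 + 6 + 6 = 28 bars.

28 bars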